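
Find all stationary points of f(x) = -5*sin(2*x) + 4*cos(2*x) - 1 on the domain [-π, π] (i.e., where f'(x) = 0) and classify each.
f'(x) = -8*sin(2*x) - 10*cos(2*x)

Solve f'(x) = 0 on [-π, π]:
  f'(x) = 0 ⇔ -5*cos(2*x) = 4*sin(2*x) ⇔ tan(2*x) = -5/4, i.e. 2*x = arctan(-5/4) + nπ; keep the solutions lying in [-π, π].
  ⇒ x = -pi/2 - atan(5/4)/2 ≈ -2.0188, -atan(5/4)/2 ≈ -0.4480, -atan(5/4)/2 + pi/2 ≈ 1.1228, pi - atan(5/4)/2 ≈ 2.6936

f''(x) = 20*sin(2*x) - 16*cos(2*x)
Second-derivative test at each critical point:
  f''(-2.0188) = 25.6125 > 0 → local minimum
  f''(-0.4480) = -25.6125 < 0 → local maximum
  f''(1.1228) = 25.6125 > 0 → local minimum
  f''(2.6936) = -25.6125 < 0 → local maximum

Critical points: x = -pi/2 - atan(5/4)/2 ≈ -2.0188 (local minimum); x = -atan(5/4)/2 ≈ -0.4480 (local maximum); x = -atan(5/4)/2 + pi/2 ≈ 1.1228 (local minimum); x = pi - atan(5/4)/2 ≈ 2.6936 (local maximum)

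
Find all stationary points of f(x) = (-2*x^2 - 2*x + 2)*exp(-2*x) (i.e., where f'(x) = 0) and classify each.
f'(x) = 2*(2*x^2 - 3)*exp(-2*x)

Solve f'(x) = 0:
  f'(x) = (4*x^2 - 6)·exp(-2*x) and exp(-2*x) > 0 for every x, so f'(x) = 0 ⇔ 4*x^2 - 6 = 0.
  Factor: 4*x^2 - 6 = 2*(2*x^2 - 3); 2*x^2 - 3 = 0 has no rational roots; quadratic formula: x = (0 ± √24)/4.
  ⇒ x = -sqrt(6)/2 ≈ -1.2247, sqrt(6)/2 ≈ 1.2247

f''(x) = 4*(-2*x^2 + 2*x + 3)*exp(-2*x)
Second-derivative test at each critical point:
  f''(-1.2247) = -113.4842 < 0 → local maximum
  f''(1.2247) = 0.8459 > 0 → local minimum

Critical points: x = -sqrt(6)/2 ≈ -1.2247 (local maximum); x = sqrt(6)/2 ≈ 1.2247 (local minimum)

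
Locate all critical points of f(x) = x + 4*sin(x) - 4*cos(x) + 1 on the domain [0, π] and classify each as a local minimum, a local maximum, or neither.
f'(x) = 4*sqrt(2)*sin(x + pi/4) + 1

Solve f'(x) = 0 on [0, π]:
  f'(x) = 0 ⇔ 4*sin(x) + 4*cos(x) = -1. Write the left side as R·cos(x + φ) with R = √(4² + (-4)²) = 4*sqrt(2), cos φ = sqrt(2)/2, sin φ = -sqrt(2)/2; then cos(x + φ) = -sqrt(2)/8. Solve for x and keep the solutions lying in [0, π].
  ⇒ x = atan((-1 + sqrt(31))/(-sqrt(31) - 1)) + pi ≈ 2.5339

f''(x) = 4*sqrt(2)*cos(x + pi/4)
Second-derivative test at each critical point:
  f''(2.5339) = -5.5678 < 0 → local maximum

Critical points: x = atan((-1 + sqrt(31))/(-sqrt(31) - 1)) + pi ≈ 2.5339 (local maximum)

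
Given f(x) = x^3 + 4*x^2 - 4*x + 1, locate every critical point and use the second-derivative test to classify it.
f'(x) = 3*x^2 + 8*x - 4

Solve f'(x) = 0:
  3*x^2 + 8*x - 4 = 0 has no rational roots; quadratic formula: x = (-8 ± √112)/6.
  ⇒ x = -2*sqrt(7)/3 - 4/3 ≈ -3.0972, -4/3 + 2*sqrt(7)/3 ≈ 0.4305

f''(x) = 6*x + 8
Second-derivative test at each critical point:
  f''(-3.0972) = -10.5830 < 0 → local maximum
  f''(0.4305) = 10.5830 > 0 → local minimum

Critical points: x = -2*sqrt(7)/3 - 4/3 ≈ -3.0972 (local maximum); x = -4/3 + 2*sqrt(7)/3 ≈ 0.4305 (local minimum)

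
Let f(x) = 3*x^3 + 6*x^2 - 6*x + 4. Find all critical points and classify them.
f'(x) = 9*x^2 + 12*x - 6

Solve f'(x) = 0:
  Factor: 9*x^2 + 12*x - 6 = 3*(3*x^2 + 4*x - 2); 3*x^2 + 4*x - 2 = 0 has no rational roots; quadratic formula: x = (-4 ± √40)/6.
  ⇒ x = -sqrt(10)/3 - 2/3 ≈ -1.7208, -2/3 + sqrt(10)/3 ≈ 0.3874

f''(x) = 18*x + 12
Second-derivative test at each critical point:
  f''(-1.7208) = -18.9737 < 0 → local maximum
  f''(0.3874) = 18.9737 > 0 → local minimum

Critical points: x = -sqrt(10)/3 - 2/3 ≈ -1.7208 (local maximum); x = -2/3 + sqrt(10)/3 ≈ 0.3874 (local minimum)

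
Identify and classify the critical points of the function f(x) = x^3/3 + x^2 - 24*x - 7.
f'(x) = x^2 + 2*x - 24

Solve f'(x) = 0:
  Factor: x^2 + 2*x - 24 = (x - 4)*(x + 6) = 0.
  ⇒ x = -6, 4

f''(x) = 2*x + 2
Second-derivative test at each critical point:
  f''(-6) = -10 < 0 → local maximum
  f''(4) = 10 > 0 → local minimum

Critical points: x = -6 (local maximum); x = 4 (local minimum)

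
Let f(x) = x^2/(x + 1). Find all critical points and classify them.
f'(x) = x*(x + 2)/(x^2 + 2*x + 1)

Solve f'(x) = 0:
  f'(x) = x*(x + 2)/(x + 1)^2; the denominator is positive wherever f is defined, so f'(x) = 0 ⇔ x^2 + 2*x = 0.
  Factor: x^2 + 2*x = x*(x + 2) = 0.
  ⇒ x = -2, 0

f''(x) = 2/(x^3 + 3*x^2 + 3*x + 1)
Second-derivative test at each critical point:
  f''(-2) = -2 < 0 → local maximum
  f''(0) = 2 > 0 → local minimum

Critical points: x = -2 (local maximum); x = 0 (local minimum)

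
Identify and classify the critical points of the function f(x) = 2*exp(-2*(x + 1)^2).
f'(x) = 8*(-x - 1)*exp(-2*(x + 1)^2)

Solve f'(x) = 0:
  f'(x) = (-8*x - 8)·exp(-2*(x + 1)^2) and exp(-2*(x + 1)^2) > 0 for every x, so f'(x) = 0 ⇔ -8*x - 8 = 0.
  Factor: -8*x - 8 = -8*(x + 1) = 0.
  ⇒ x = -1

f''(x) = 8*(4*(x + 1)^2 - 1)*exp(-2*(x + 1)^2)
Second-derivative test at each critical point:
  f''(-1) = -8 < 0 → local maximum

Critical points: x = -1 (local maximum)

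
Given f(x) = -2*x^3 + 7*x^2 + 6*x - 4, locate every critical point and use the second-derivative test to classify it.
f'(x) = -6*x^2 + 14*x + 6

Solve f'(x) = 0:
  Factor: -6*x^2 + 14*x + 6 = -2*(3*x^2 - 7*x - 3); 3*x^2 - 7*x - 3 = 0 has no rational roots; quadratic formula: x = (7 ± √85)/6.
  ⇒ x = 7/6 - sqrt(85)/6 ≈ -0.3699, 7/6 + sqrt(85)/6 ≈ 2.7033

f''(x) = 14 - 12*x
Second-derivative test at each critical point:
  f''(-0.3699) = 18.4391 > 0 → local minimum
  f''(2.7033) = -18.4391 < 0 → local maximum

Critical points: x = 7/6 - sqrt(85)/6 ≈ -0.3699 (local minimum); x = 7/6 + sqrt(85)/6 ≈ 2.7033 (local maximum)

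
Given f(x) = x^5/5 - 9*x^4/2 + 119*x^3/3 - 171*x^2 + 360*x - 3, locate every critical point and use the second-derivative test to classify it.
f'(x) = x^4 - 18*x^3 + 119*x^2 - 342*x + 360

Solve f'(x) = 0:
  Factor: x^4 - 18*x^3 + 119*x^2 - 342*x + 360 = (x - 6)*(x - 5)*(x - 4)*(x - 3) = 0.
  ⇒ x = 3, 4, 5, 6

f''(x) = 4*x^3 - 54*x^2 + 238*x - 342
Second-derivative test at each critical point:
  f''(3) = -6 < 0 → local maximum
  f''(4) = 2 > 0 → local minimum
  f''(5) = -2 < 0 → local maximum
  f''(6) = 6 > 0 → local minimum

Critical points: x = 3 (local maximum); x = 4 (local minimum); x = 5 (local maximum); x = 6 (local minimum)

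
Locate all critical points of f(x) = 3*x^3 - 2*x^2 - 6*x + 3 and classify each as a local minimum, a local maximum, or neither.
f'(x) = 9*x^2 - 4*x - 6

Solve f'(x) = 0:
  9*x^2 - 4*x - 6 = 0 has no rational roots; quadratic formula: x = (4 ± √232)/18.
  ⇒ x = 2/9 - sqrt(58)/9 ≈ -0.6240, 2/9 + sqrt(58)/9 ≈ 1.0684

f''(x) = 18*x - 4
Second-derivative test at each critical point:
  f''(-0.6240) = -15.2315 < 0 → local maximum
  f''(1.0684) = 15.2315 > 0 → local minimum

Critical points: x = 2/9 - sqrt(58)/9 ≈ -0.6240 (local maximum); x = 2/9 + sqrt(58)/9 ≈ 1.0684 (local minimum)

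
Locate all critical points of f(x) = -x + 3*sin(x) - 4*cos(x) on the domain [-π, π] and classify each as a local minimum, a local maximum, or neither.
f'(x) = 4*sin(x) + 3*cos(x) - 1

Solve f'(x) = 0 on [-π, π]:
  f'(x) = 0 ⇔ 4*sin(x) + 3*cos(x) = 1. Write the left side as R·cos(x + φ) with R = √(3² + (-4)²) = 5, cos φ = 3/5, sin φ = -4/5; then cos(x + φ) = 1/5. Solve for x and keep the solutions lying in [-π, π].
  ⇒ x = atan((4 - 6*sqrt(6))/(3 + 8*sqrt(6))) ≈ -0.4421, atan((4 + 6*sqrt(6))/(3 - 8*sqrt(6))) + pi ≈ 2.2967

f''(x) = -3*sin(x) + 4*cos(x)
Second-derivative test at each critical point:
  f''(-0.4421) = 4.8990 > 0 → local minimum
  f''(2.2967) = -4.8990 < 0 → local maximum

Critical points: x = atan((4 - 6*sqrt(6))/(3 + 8*sqrt(6))) ≈ -0.4421 (local minimum); x = atan((4 + 6*sqrt(6))/(3 - 8*sqrt(6))) + pi ≈ 2.2967 (local maximum)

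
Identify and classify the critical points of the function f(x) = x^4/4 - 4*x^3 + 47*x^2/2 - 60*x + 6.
f'(x) = x^3 - 12*x^2 + 47*x - 60

Solve f'(x) = 0:
  Factor: x^3 - 12*x^2 + 47*x - 60 = (x - 5)*(x - 4)*(x - 3) = 0.
  ⇒ x = 3, 4, 5

f''(x) = 3*x^2 - 24*x + 47
Second-derivative test at each critical point:
  f''(3) = 2 > 0 → local minimum
  f''(4) = -1 < 0 → local maximum
  f''(5) = 2 > 0 → local minimum

Critical points: x = 3 (local minimum); x = 4 (local maximum); x = 5 (local minimum)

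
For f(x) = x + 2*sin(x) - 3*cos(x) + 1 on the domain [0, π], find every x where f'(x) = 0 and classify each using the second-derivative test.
f'(x) = 3*sin(x) + 2*cos(x) + 1

Solve f'(x) = 0 on [0, π]:
  f'(x) = 0 ⇔ 3*sin(x) + 2*cos(x) = -1. Write the left side as R·cos(x + φ) with R = √(2² + (-3)²) = sqrt(13), cos φ = 2*sqrt(13)/13, sin φ = -3*sqrt(13)/13; then cos(x + φ) = -sqrt(13)/13. Solve for x and keep the solutions lying in [0, π].
  ⇒ x = atan((-3 + 4*sqrt(3))/(-6*sqrt(3) - 2)) + pi ≈ 2.8346

f''(x) = -2*sin(x) + 3*cos(x)
Second-derivative test at each critical point:
  f''(2.8346) = -3.4641 < 0 → local maximum

Critical points: x = atan((-3 + 4*sqrt(3))/(-6*sqrt(3) - 2)) + pi ≈ 2.8346 (local maximum)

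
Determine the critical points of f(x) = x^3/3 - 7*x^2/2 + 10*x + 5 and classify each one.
f'(x) = x^2 - 7*x + 10

Solve f'(x) = 0:
  Factor: x^2 - 7*x + 10 = (x - 5)*(x - 2) = 0.
  ⇒ x = 2, 5

f''(x) = 2*x - 7
Second-derivative test at each critical point:
  f''(2) = -3 < 0 → local maximum
  f''(5) = 3 > 0 → local minimum

Critical points: x = 2 (local maximum); x = 5 (local minimum)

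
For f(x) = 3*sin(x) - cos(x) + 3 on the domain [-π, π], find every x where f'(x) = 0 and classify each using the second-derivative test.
f'(x) = sin(x) + 3*cos(x)

Solve f'(x) = 0 on [-π, π]:
  f'(x) = 0 ⇔ 3*cos(x) = -sin(x) ⇔ tan(x) = -3, i.e. x = arctan(-3) + nπ; keep the solutions lying in [-π, π].
  ⇒ x = -atan(3) ≈ -1.2490, pi - atan(3) ≈ 1.8925

f''(x) = -3*sin(x) + cos(x)
Second-derivative test at each critical point:
  f''(-1.2490) = 3.1623 > 0 → local minimum
  f''(1.8925) = -3.1623 < 0 → local maximum

Critical points: x = -atan(3) ≈ -1.2490 (local minimum); x = pi - atan(3) ≈ 1.8925 (local maximum)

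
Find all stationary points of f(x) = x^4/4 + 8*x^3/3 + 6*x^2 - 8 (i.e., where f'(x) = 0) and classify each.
f'(x) = x*(x^2 + 8*x + 12)

Solve f'(x) = 0:
  Factor: x^3 + 8*x^2 + 12*x = x*(x + 2)*(x + 6) = 0.
  ⇒ x = -6, -2, 0

f''(x) = 3*x^2 + 16*x + 12
Second-derivative test at each critical point:
  f''(-6) = 24 > 0 → local minimum
  f''(-2) = -8 < 0 → local maximum
  f''(0) = 12 > 0 → local minimum

Critical points: x = -6 (local minimum); x = -2 (local maximum); x = 0 (local minimum)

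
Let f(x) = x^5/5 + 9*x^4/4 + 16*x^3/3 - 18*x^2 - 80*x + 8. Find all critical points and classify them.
f'(x) = x^4 + 9*x^3 + 16*x^2 - 36*x - 80

Solve f'(x) = 0:
  Factor: x^4 + 9*x^3 + 16*x^2 - 36*x - 80 = (x - 2)*(x + 2)*(x + 4)*(x + 5) = 0.
  ⇒ x = -5, -4, -2, 2

f''(x) = 4*x^3 + 27*x^2 + 32*x - 36
Second-derivative test at each critical point:
  f''(-5) = -21 < 0 → local maximum
  f''(-4) = 12 > 0 → local minimum
  f''(-2) = -24 < 0 → local maximum
  f''(2) = 168 > 0 → local minimum

Critical points: x = -5 (local maximum); x = -4 (local minimum); x = -2 (local maximum); x = 2 (local minimum)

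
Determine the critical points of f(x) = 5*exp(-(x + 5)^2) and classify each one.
f'(x) = 10*(-x - 5)*exp(-(x + 5)^2)

Solve f'(x) = 0:
  f'(x) = (-10*x - 50)·exp(-(x + 5)^2) and exp(-(x + 5)^2) > 0 for every x, so f'(x) = 0 ⇔ -10*x - 50 = 0.
  Factor: -10*x - 50 = -10*(x + 5) = 0.
  ⇒ x = -5

f''(x) = 10*(2*(x + 5)^2 - 1)*exp(-(x + 5)^2)
Second-derivative test at each critical point:
  f''(-5) = -10 < 0 → local maximum

Critical points: x = -5 (local maximum)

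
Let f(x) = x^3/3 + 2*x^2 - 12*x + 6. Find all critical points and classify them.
f'(x) = x^2 + 4*x - 12

Solve f'(x) = 0:
  Factor: x^2 + 4*x - 12 = (x - 2)*(x + 6) = 0.
  ⇒ x = -6, 2

f''(x) = 2*x + 4
Second-derivative test at each critical point:
  f''(-6) = -8 < 0 → local maximum
  f''(2) = 8 > 0 → local minimum

Critical points: x = -6 (local maximum); x = 2 (local minimum)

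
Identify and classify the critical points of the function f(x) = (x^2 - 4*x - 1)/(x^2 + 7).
f'(x) = 4*(x^2 + 4*x - 7)/(x^4 + 14*x^2 + 49)

Solve f'(x) = 0:
  f'(x) = 4*(x^2 + 4*x - 7)/(x^2 + 7)^2; the denominator is positive wherever f is defined, so f'(x) = 0 ⇔ 4*x^2 + 16*x - 28 = 0.
  Factor: 4*x^2 + 16*x - 28 = 4*(x^2 + 4*x - 7); x^2 + 4*x - 7 = 0 has no rational roots; quadratic formula: x = (-4 ± √44)/2.
  ⇒ x = -sqrt(11) - 2 ≈ -5.3166, -2 + sqrt(11) ≈ 1.3166

f''(x) = 8*(-x^3 - 6*x^2 + 21*x + 14)/(x^6 + 21*x^4 + 147*x^2 + 343)
Second-derivative test at each critical point:
  f''(-5.3166) = -0.0213 < 0 → local maximum
  f''(1.3166) = 0.3479 > 0 → local minimum

Critical points: x = -sqrt(11) - 2 ≈ -5.3166 (local maximum); x = -2 + sqrt(11) ≈ 1.3166 (local minimum)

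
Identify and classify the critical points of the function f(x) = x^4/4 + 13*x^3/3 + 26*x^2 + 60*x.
f'(x) = x^3 + 13*x^2 + 52*x + 60

Solve f'(x) = 0:
  Factor: x^3 + 13*x^2 + 52*x + 60 = (x + 2)*(x + 5)*(x + 6) = 0.
  ⇒ x = -6, -5, -2

f''(x) = 3*x^2 + 26*x + 52
Second-derivative test at each critical point:
  f''(-6) = 4 > 0 → local minimum
  f''(-5) = -3 < 0 → local maximum
  f''(-2) = 12 > 0 → local minimum

Critical points: x = -6 (local minimum); x = -5 (local maximum); x = -2 (local minimum)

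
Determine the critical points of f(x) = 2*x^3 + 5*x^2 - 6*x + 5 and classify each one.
f'(x) = 6*x^2 + 10*x - 6

Solve f'(x) = 0:
  Factor: 6*x^2 + 10*x - 6 = 2*(3*x^2 + 5*x - 3); 3*x^2 + 5*x - 3 = 0 has no rational roots; quadratic formula: x = (-5 ± √61)/6.
  ⇒ x = -sqrt(61)/6 - 5/6 ≈ -2.1350, -5/6 + sqrt(61)/6 ≈ 0.4684

f''(x) = 12*x + 10
Second-derivative test at each critical point:
  f''(-2.1350) = -15.6205 < 0 → local maximum
  f''(0.4684) = 15.6205 > 0 → local minimum

Critical points: x = -sqrt(61)/6 - 5/6 ≈ -2.1350 (local maximum); x = -5/6 + sqrt(61)/6 ≈ 0.4684 (local minimum)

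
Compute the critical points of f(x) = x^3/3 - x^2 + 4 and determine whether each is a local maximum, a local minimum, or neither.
f'(x) = x*(x - 2)

Solve f'(x) = 0:
  Factor: x^2 - 2*x = x*(x - 2) = 0.
  ⇒ x = 0, 2

f''(x) = 2*x - 2
Second-derivative test at each critical point:
  f''(0) = -2 < 0 → local maximum
  f''(2) = 2 > 0 → local minimum

Critical points: x = 0 (local maximum); x = 2 (local minimum)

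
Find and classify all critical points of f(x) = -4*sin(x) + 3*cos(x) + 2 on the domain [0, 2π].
f'(x) = -3*sin(x) - 4*cos(x)

Solve f'(x) = 0 on [0, 2π]:
  f'(x) = 0 ⇔ -4*cos(x) = 3*sin(x) ⇔ tan(x) = -4/3, i.e. x = arctan(-4/3) + nπ; keep the solutions lying in [0, 2π].
  ⇒ x = pi - atan(4/3) ≈ 2.2143, -atan(4/3) + 2*pi ≈ 5.3559

f''(x) = 4*sin(x) - 3*cos(x)
Second-derivative test at each critical point:
  f''(2.2143) = 5 > 0 → local minimum
  f''(5.3559) = -5 < 0 → local maximum

Critical points: x = pi - atan(4/3) ≈ 2.2143 (local minimum); x = -atan(4/3) + 2*pi ≈ 5.3559 (local maximum)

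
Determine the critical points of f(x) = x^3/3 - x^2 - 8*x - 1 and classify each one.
f'(x) = x^2 - 2*x - 8

Solve f'(x) = 0:
  Factor: x^2 - 2*x - 8 = (x - 4)*(x + 2) = 0.
  ⇒ x = -2, 4

f''(x) = 2*x - 2
Second-derivative test at each critical point:
  f''(-2) = -6 < 0 → local maximum
  f''(4) = 6 > 0 → local minimum

Critical points: x = -2 (local maximum); x = 4 (local minimum)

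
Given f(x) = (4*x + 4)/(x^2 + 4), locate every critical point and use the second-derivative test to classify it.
f'(x) = 4*(x^2 - 2*x*(x + 1) + 4)/(x^2 + 4)^2

Solve f'(x) = 0:
  f'(x) = -4*(x^2 + 2*x - 4)/(x^2 + 4)^2; the denominator is positive wherever f is defined, so f'(x) = 0 ⇔ -4*x^2 - 8*x + 16 = 0.
  Factor: -4*x^2 - 8*x + 16 = -4*(x^2 + 2*x - 4); x^2 + 2*x - 4 = 0 has no rational roots; quadratic formula: x = (-2 ± √20)/2.
  ⇒ x = -sqrt(5) - 1 ≈ -3.2361, -1 + sqrt(5) ≈ 1.2361

f''(x) = 8*(4*x^2*(x + 1) - (3*x + 1)*(x^2 + 4))/(x^2 + 4)^3
Second-derivative test at each critical point:
  f''(-3.2361) = 0.0854 > 0 → local minimum
  f''(1.2361) = -0.5854 < 0 → local maximum

Critical points: x = -sqrt(5) - 1 ≈ -3.2361 (local minimum); x = -1 + sqrt(5) ≈ 1.2361 (local maximum)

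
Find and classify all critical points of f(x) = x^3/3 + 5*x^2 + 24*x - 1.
f'(x) = x^2 + 10*x + 24

Solve f'(x) = 0:
  Factor: x^2 + 10*x + 24 = (x + 4)*(x + 6) = 0.
  ⇒ x = -6, -4

f''(x) = 2*x + 10
Second-derivative test at each critical point:
  f''(-6) = -2 < 0 → local maximum
  f''(-4) = 2 > 0 → local minimum

Critical points: x = -6 (local maximum); x = -4 (local minimum)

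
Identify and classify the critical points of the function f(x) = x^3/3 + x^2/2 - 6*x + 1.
f'(x) = x^2 + x - 6

Solve f'(x) = 0:
  Factor: x^2 + x - 6 = (x - 2)*(x + 3) = 0.
  ⇒ x = -3, 2

f''(x) = 2*x + 1
Second-derivative test at each critical point:
  f''(-3) = -5 < 0 → local maximum
  f''(2) = 5 > 0 → local minimum

Critical points: x = -3 (local maximum); x = 2 (local minimum)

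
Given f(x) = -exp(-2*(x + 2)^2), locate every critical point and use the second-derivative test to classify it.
f'(x) = 4*(x + 2)*exp(-2*(x + 2)^2)

Solve f'(x) = 0:
  f'(x) = (4*x + 8)·exp(-2*(x + 2)^2) and exp(-2*(x + 2)^2) > 0 for every x, so f'(x) = 0 ⇔ 4*x + 8 = 0.
  Factor: 4*x + 8 = 4*(x + 2) = 0.
  ⇒ x = -2

f''(x) = 4*(1 - 4*(x + 2)^2)*exp(-2*(x + 2)^2)
Second-derivative test at each critical point:
  f''(-2) = 4 > 0 → local minimum

Critical points: x = -2 (local minimum)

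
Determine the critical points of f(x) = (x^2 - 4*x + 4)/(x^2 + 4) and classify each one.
f'(x) = 4*(x^2 - 4)/(x^4 + 8*x^2 + 16)

Solve f'(x) = 0:
  f'(x) = 4*(x - 2)*(x + 2)/(x^2 + 4)^2; the denominator is positive wherever f is defined, so f'(x) = 0 ⇔ 4*x^2 - 16 = 0.
  Factor: 4*x^2 - 16 = 4*(x - 2)*(x + 2) = 0.
  ⇒ x = -2, 2

f''(x) = 8*x*(12 - x^2)/(x^6 + 12*x^4 + 48*x^2 + 64)
Second-derivative test at each critical point:
  f''(-2) = -1/4 < 0 → local maximum
  f''(2) = 1/4 > 0 → local minimum

Critical points: x = -2 (local maximum); x = 2 (local minimum)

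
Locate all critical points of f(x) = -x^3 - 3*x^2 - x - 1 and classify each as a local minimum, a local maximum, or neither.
f'(x) = -3*x^2 - 6*x - 1

Solve f'(x) = 0:
  3*x^2 + 6*x + 1 = 0 has no rational roots; quadratic formula: x = (-6 ± √24)/6.
  ⇒ x = -1 - sqrt(6)/3 ≈ -1.8165, -1 + sqrt(6)/3 ≈ -0.1835

f''(x) = -6*x - 6
Second-derivative test at each critical point:
  f''(-1.8165) = 4.8990 > 0 → local minimum
  f''(-0.1835) = -4.8990 < 0 → local maximum

Critical points: x = -1 - sqrt(6)/3 ≈ -1.8165 (local minimum); x = -1 + sqrt(6)/3 ≈ -0.1835 (local maximum)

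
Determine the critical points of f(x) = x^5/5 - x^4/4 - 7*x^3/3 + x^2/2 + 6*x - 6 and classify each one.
f'(x) = x^4 - x^3 - 7*x^2 + x + 6

Solve f'(x) = 0:
  Factor: x^4 - x^3 - 7*x^2 + x + 6 = (x - 3)*(x - 1)*(x + 1)*(x + 2) = 0.
  ⇒ x = -2, -1, 1, 3

f''(x) = 4*x^3 - 3*x^2 - 14*x + 1
Second-derivative test at each critical point:
  f''(-2) = -15 < 0 → local maximum
  f''(-1) = 8 > 0 → local minimum
  f''(1) = -12 < 0 → local maximum
  f''(3) = 40 > 0 → local minimum

Critical points: x = -2 (local maximum); x = -1 (local minimum); x = 1 (local maximum); x = 3 (local minimum)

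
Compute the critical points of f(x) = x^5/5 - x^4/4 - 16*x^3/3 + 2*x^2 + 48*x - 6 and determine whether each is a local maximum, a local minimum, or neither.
f'(x) = x^4 - x^3 - 16*x^2 + 4*x + 48

Solve f'(x) = 0:
  Factor: x^4 - x^3 - 16*x^2 + 4*x + 48 = (x - 4)*(x - 2)*(x + 2)*(x + 3) = 0.
  ⇒ x = -3, -2, 2, 4

f''(x) = 4*x^3 - 3*x^2 - 32*x + 4
Second-derivative test at each critical point:
  f''(-3) = -35 < 0 → local maximum
  f''(-2) = 24 > 0 → local minimum
  f''(2) = -40 < 0 → local maximum
  f''(4) = 84 > 0 → local minimum

Critical points: x = -3 (local maximum); x = -2 (local minimum); x = 2 (local maximum); x = 4 (local minimum)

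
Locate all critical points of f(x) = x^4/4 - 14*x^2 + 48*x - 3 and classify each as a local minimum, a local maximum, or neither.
f'(x) = x^3 - 28*x + 48

Solve f'(x) = 0:
  Factor: x^3 - 28*x + 48 = (x - 4)*(x - 2)*(x + 6) = 0.
  ⇒ x = -6, 2, 4

f''(x) = 3*x^2 - 28
Second-derivative test at each critical point:
  f''(-6) = 80 > 0 → local minimum
  f''(2) = -16 < 0 → local maximum
  f''(4) = 20 > 0 → local minimum

Critical points: x = -6 (local minimum); x = 2 (local maximum); x = 4 (local minimum)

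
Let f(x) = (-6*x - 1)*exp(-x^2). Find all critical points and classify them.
f'(x) = 2*(x*(6*x + 1) - 3)*exp(-x^2)

Solve f'(x) = 0:
  f'(x) = (12*x^2 + 2*x - 6)·exp(-x^2) and exp(-x^2) > 0 for every x, so f'(x) = 0 ⇔ 12*x^2 + 2*x - 6 = 0.
  Factor: 12*x^2 + 2*x - 6 = 2*(6*x^2 + x - 3); 6*x^2 + x - 3 = 0 has no rational roots; quadratic formula: x = (-1 ± √73)/12.
  ⇒ x = -sqrt(73)/12 - 1/12 ≈ -0.7953, -1/12 + sqrt(73)/12 ≈ 0.6287

f''(x) = 2*(-12*x^3 - 2*x^2 + 18*x + 1)*exp(-x^2)
Second-derivative test at each critical point:
  f''(-0.7953) = -9.0777 < 0 → local maximum
  f''(0.6287) = 11.5093 > 0 → local minimum

Critical points: x = -sqrt(73)/12 - 1/12 ≈ -0.7953 (local maximum); x = -1/12 + sqrt(73)/12 ≈ 0.6287 (local minimum)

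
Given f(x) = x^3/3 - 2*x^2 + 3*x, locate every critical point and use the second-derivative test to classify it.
f'(x) = x^2 - 4*x + 3

Solve f'(x) = 0:
  Factor: x^2 - 4*x + 3 = (x - 3)*(x - 1) = 0.
  ⇒ x = 1, 3

f''(x) = 2*x - 4
Second-derivative test at each critical point:
  f''(1) = -2 < 0 → local maximum
  f''(3) = 2 > 0 → local minimum

Critical points: x = 1 (local maximum); x = 3 (local minimum)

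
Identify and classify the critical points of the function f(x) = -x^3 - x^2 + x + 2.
f'(x) = -3*x^2 - 2*x + 1

Solve f'(x) = 0:
  Factor: -3*x^2 - 2*x + 1 = -(x + 1)*(3*x - 1) = 0.
  ⇒ x = -1, 1/3

f''(x) = -6*x - 2
Second-derivative test at each critical point:
  f''(-1) = 4 > 0 → local minimum
  f''(1/3) = -4 < 0 → local maximum

Critical points: x = -1 (local minimum); x = 1/3 (local maximum)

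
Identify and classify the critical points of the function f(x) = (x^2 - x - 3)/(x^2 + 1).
f'(x) = (x^2 + 8*x - 1)/(x^4 + 2*x^2 + 1)

Solve f'(x) = 0:
  f'(x) = (x^2 + 8*x - 1)/(x^2 + 1)^2; the denominator is positive wherever f is defined, so f'(x) = 0 ⇔ x^2 + 8*x - 1 = 0.
  x^2 + 8*x - 1 = 0 has no rational roots; quadratic formula: x = (-8 ± √68)/2.
  ⇒ x = -sqrt(17) - 4 ≈ -8.1231, -4 + sqrt(17) ≈ 0.1231

f''(x) = 2*(-x^3 - 12*x^2 + 3*x + 4)/(x^6 + 3*x^4 + 3*x^2 + 1)
Second-derivative test at each critical point:
  f''(-8.1231) = -0.0018 < 0 → local maximum
  f''(0.1231) = 8.0018 > 0 → local minimum

Critical points: x = -sqrt(17) - 4 ≈ -8.1231 (local maximum); x = -4 + sqrt(17) ≈ 0.1231 (local minimum)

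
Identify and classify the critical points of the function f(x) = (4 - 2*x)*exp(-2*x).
f'(x) = 2*(2*x - 5)*exp(-2*x)

Solve f'(x) = 0:
  f'(x) = (4*x - 10)·exp(-2*x) and exp(-2*x) > 0 for every x, so f'(x) = 0 ⇔ 4*x - 10 = 0.
  Factor: 4*x - 10 = 2*(2*x - 5) = 0.
  ⇒ x = 5/2

f''(x) = 8*(3 - x)*exp(-2*x)
Second-derivative test at each critical point:
  f''(5/2) = 0.0270 > 0 → local minimum

Critical points: x = 5/2 (local minimum)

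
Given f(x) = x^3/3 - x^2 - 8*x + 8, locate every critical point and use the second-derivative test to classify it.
f'(x) = x^2 - 2*x - 8

Solve f'(x) = 0:
  Factor: x^2 - 2*x - 8 = (x - 4)*(x + 2) = 0.
  ⇒ x = -2, 4

f''(x) = 2*x - 2
Second-derivative test at each critical point:
  f''(-2) = -6 < 0 → local maximum
  f''(4) = 6 > 0 → local minimum

Critical points: x = -2 (local maximum); x = 4 (local minimum)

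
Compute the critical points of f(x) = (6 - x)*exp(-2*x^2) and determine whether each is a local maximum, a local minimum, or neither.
f'(x) = (4*x*(x - 6) - 1)*exp(-2*x^2)

Solve f'(x) = 0:
  f'(x) = (4*x^2 - 24*x - 1)·exp(-2*x^2) and exp(-2*x^2) > 0 for every x, so f'(x) = 0 ⇔ 4*x^2 - 24*x - 1 = 0.
  4*x^2 - 24*x - 1 = 0 has no rational roots; quadratic formula: x = (24 ± √592)/8.
  ⇒ x = 3 - sqrt(37)/2 ≈ -0.0414, 3 + sqrt(37)/2 ≈ 6.0414

f''(x) = 4*(4*x^2*(6 - x) + 3*x - 6)*exp(-2*x^2)
Second-derivative test at each critical point:
  f''(-0.0414) = -24.2479 < 0 → local maximum
  f''(6.0414) = 4.832e-31 > 0 → local minimum

Critical points: x = 3 - sqrt(37)/2 ≈ -0.0414 (local maximum); x = 3 + sqrt(37)/2 ≈ 6.0414 (local minimum)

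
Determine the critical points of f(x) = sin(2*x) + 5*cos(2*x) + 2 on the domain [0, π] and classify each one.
f'(x) = -10*sin(2*x) + 2*cos(2*x)

Solve f'(x) = 0 on [0, π]:
  f'(x) = 0 ⇔ cos(2*x) = 5*sin(2*x) ⇔ tan(2*x) = 1/5, i.e. 2*x = arctan(1/5) + nπ; keep the solutions lying in [0, π].
  ⇒ x = atan(1/5)/2 ≈ 0.0987, atan(1/5)/2 + pi/2 ≈ 1.6695

f''(x) = -4*sin(2*x) - 20*cos(2*x)
Second-derivative test at each critical point:
  f''(0.0987) = -20.3961 < 0 → local maximum
  f''(1.6695) = 20.3961 > 0 → local minimum

Critical points: x = atan(1/5)/2 ≈ 0.0987 (local maximum); x = atan(1/5)/2 + pi/2 ≈ 1.6695 (local minimum)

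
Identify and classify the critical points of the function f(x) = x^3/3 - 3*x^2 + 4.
f'(x) = x*(x - 6)

Solve f'(x) = 0:
  Factor: x^2 - 6*x = x*(x - 6) = 0.
  ⇒ x = 0, 6

f''(x) = 2*x - 6
Second-derivative test at each critical point:
  f''(0) = -6 < 0 → local maximum
  f''(6) = 6 > 0 → local minimum

Critical points: x = 0 (local maximum); x = 6 (local minimum)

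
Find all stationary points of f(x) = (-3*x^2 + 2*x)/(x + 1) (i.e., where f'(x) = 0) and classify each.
f'(x) = (-3*x^2 - 6*x + 2)/(x^2 + 2*x + 1)

Solve f'(x) = 0:
  f'(x) = -(3*x^2 + 6*x - 2)/(x + 1)^2; the denominator is positive wherever f is defined, so f'(x) = 0 ⇔ -3*x^2 - 6*x + 2 = 0.
  3*x^2 + 6*x - 2 = 0 has no rational roots; quadratic formula: x = (-6 ± √60)/6.
  ⇒ x = -sqrt(15)/3 - 1 ≈ -2.2910, -1 + sqrt(15)/3 ≈ 0.2910

f''(x) = -10/(x^3 + 3*x^2 + 3*x + 1)
Second-derivative test at each critical point:
  f''(-2.2910) = 4.6476 > 0 → local minimum
  f''(0.2910) = -4.6476 < 0 → local maximum

Critical points: x = -sqrt(15)/3 - 1 ≈ -2.2910 (local minimum); x = -1 + sqrt(15)/3 ≈ 0.2910 (local maximum)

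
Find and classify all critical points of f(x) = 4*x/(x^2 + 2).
f'(x) = 4*(2 - x^2)/(x^4 + 4*x^2 + 4)

Solve f'(x) = 0:
  f'(x) = -4*(x^2 - 2)/(x^2 + 2)^2; the denominator is positive wherever f is defined, so f'(x) = 0 ⇔ 8 - 4*x^2 = 0.
  Factor: 8 - 4*x^2 = -4*(x^2 - 2); x^2 - 2 = 0 has no rational roots; quadratic formula: x = (0 ± √8)/2.
  ⇒ x = -sqrt(2) ≈ -1.4142, sqrt(2) ≈ 1.4142

f''(x) = 8*x*(x^2 - 6)/(x^2 + 2)^3
Second-derivative test at each critical point:
  f''(-1.4142) = 0.7071 > 0 → local minimum
  f''(1.4142) = -0.7071 < 0 → local maximum

Critical points: x = -sqrt(2) ≈ -1.4142 (local minimum); x = sqrt(2) ≈ 1.4142 (local maximum)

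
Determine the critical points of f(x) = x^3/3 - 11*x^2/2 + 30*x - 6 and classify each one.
f'(x) = x^2 - 11*x + 30

Solve f'(x) = 0:
  Factor: x^2 - 11*x + 30 = (x - 6)*(x - 5) = 0.
  ⇒ x = 5, 6

f''(x) = 2*x - 11
Second-derivative test at each critical point:
  f''(5) = -1 < 0 → local maximum
  f''(6) = 1 > 0 → local minimum

Critical points: x = 5 (local maximum); x = 6 (local minimum)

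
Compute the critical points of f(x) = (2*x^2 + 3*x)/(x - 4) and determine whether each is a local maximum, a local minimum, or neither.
f'(x) = 2*(x^2 - 8*x - 6)/(x^2 - 8*x + 16)

Solve f'(x) = 0:
  f'(x) = 2*(x^2 - 8*x - 6)/(x - 4)^2; the denominator is positive wherever f is defined, so f'(x) = 0 ⇔ 2*x^2 - 16*x - 12 = 0.
  Factor: 2*x^2 - 16*x - 12 = 2*(x^2 - 8*x - 6); x^2 - 8*x - 6 = 0 has no rational roots; quadratic formula: x = (8 ± √88)/2.
  ⇒ x = 4 - sqrt(22) ≈ -0.6904, 4 + sqrt(22) ≈ 8.6904

f''(x) = 88/(x^3 - 12*x^2 + 48*x - 64)
Second-derivative test at each critical point:
  f''(-0.6904) = -0.8528 < 0 → local maximum
  f''(8.6904) = 0.8528 > 0 → local minimum

Critical points: x = 4 - sqrt(22) ≈ -0.6904 (local maximum); x = 4 + sqrt(22) ≈ 8.6904 (local minimum)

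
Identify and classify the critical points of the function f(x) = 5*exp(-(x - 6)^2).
f'(x) = 10*(6 - x)*exp(-(x - 6)^2)

Solve f'(x) = 0:
  f'(x) = (60 - 10*x)·exp(-(x - 6)^2) and exp(-(x - 6)^2) > 0 for every x, so f'(x) = 0 ⇔ 60 - 10*x = 0.
  Factor: 60 - 10*x = -10*(x - 6) = 0.
  ⇒ x = 6

f''(x) = 10*(2*(x - 6)^2 - 1)*exp(-(x - 6)^2)
Second-derivative test at each critical point:
  f''(6) = -10 < 0 → local maximum

Critical points: x = 6 (local maximum)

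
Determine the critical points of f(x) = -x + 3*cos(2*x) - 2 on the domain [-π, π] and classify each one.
f'(x) = -6*sin(2*x) - 1

Solve f'(x) = 0 on [-π, π]:
  f'(x) = 0 ⇔ sin(2*x) = -1/6, i.e. 2*x = arcsin(-1/6) + 2nπ or 2*x = π − arcsin(-1/6) + 2nπ; keep the solutions lying in [-π, π].
  ⇒ x = -pi/2 + asin(1/6)/2 ≈ -1.4871, -asin(1/6)/2 ≈ -0.0837, asin(1/6)/2 + pi/2 ≈ 1.6545, pi - asin(1/6)/2 ≈ 3.0579

f''(x) = -12*cos(2*x)
Second-derivative test at each critical point:
  f''(-1.4871) = 11.8322 > 0 → local minimum
  f''(-0.0837) = -11.8322 < 0 → local maximum
  f''(1.6545) = 11.8322 > 0 → local minimum
  f''(3.0579) = -11.8322 < 0 → local maximum

Critical points: x = -pi/2 + asin(1/6)/2 ≈ -1.4871 (local minimum); x = -asin(1/6)/2 ≈ -0.0837 (local maximum); x = asin(1/6)/2 + pi/2 ≈ 1.6545 (local minimum); x = pi - asin(1/6)/2 ≈ 3.0579 (local maximum)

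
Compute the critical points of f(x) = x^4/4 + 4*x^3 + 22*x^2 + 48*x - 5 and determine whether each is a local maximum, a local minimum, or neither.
f'(x) = x^3 + 12*x^2 + 44*x + 48

Solve f'(x) = 0:
  Factor: x^3 + 12*x^2 + 44*x + 48 = (x + 2)*(x + 4)*(x + 6) = 0.
  ⇒ x = -6, -4, -2

f''(x) = 3*x^2 + 24*x + 44
Second-derivative test at each critical point:
  f''(-6) = 8 > 0 → local minimum
  f''(-4) = -4 < 0 → local maximum
  f''(-2) = 8 > 0 → local minimum

Critical points: x = -6 (local minimum); x = -4 (local maximum); x = -2 (local minimum)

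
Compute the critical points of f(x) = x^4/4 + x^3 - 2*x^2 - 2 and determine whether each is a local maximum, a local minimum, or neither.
f'(x) = x*(x^2 + 3*x - 4)

Solve f'(x) = 0:
  Factor: x^3 + 3*x^2 - 4*x = x*(x - 1)*(x + 4) = 0.
  ⇒ x = -4, 0, 1

f''(x) = 3*x^2 + 6*x - 4
Second-derivative test at each critical point:
  f''(-4) = 20 > 0 → local minimum
  f''(0) = -4 < 0 → local maximum
  f''(1) = 5 > 0 → local minimum

Critical points: x = -4 (local minimum); x = 0 (local maximum); x = 1 (local minimum)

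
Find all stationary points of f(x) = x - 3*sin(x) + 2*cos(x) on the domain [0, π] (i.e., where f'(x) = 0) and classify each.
f'(x) = -2*sin(x) - 3*cos(x) + 1

Solve f'(x) = 0 on [0, π]:
  f'(x) = 0 ⇔ -2*sin(x) - 3*cos(x) = -1. Write the left side as R·cos(x + φ) with R = √((-3)² + 2²) = sqrt(13), cos φ = -3*sqrt(13)/13, sin φ = 2*sqrt(13)/13; then cos(x + φ) = -sqrt(13)/13. Solve for x and keep the solutions lying in [0, π].
  ⇒ x = atan((2 + 6*sqrt(3))/(3 - 4*sqrt(3))) + pi ≈ 1.8778

f''(x) = 3*sin(x) - 2*cos(x)
Second-derivative test at each critical point:
  f''(1.8778) = 3.4641 > 0 → local minimum

Critical points: x = atan((2 + 6*sqrt(3))/(3 - 4*sqrt(3))) + pi ≈ 1.8778 (local minimum)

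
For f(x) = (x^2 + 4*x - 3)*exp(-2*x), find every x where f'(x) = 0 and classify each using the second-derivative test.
f'(x) = 2*(-x^2 - 3*x + 5)*exp(-2*x)

Solve f'(x) = 0:
  f'(x) = (-2*x^2 - 6*x + 10)·exp(-2*x) and exp(-2*x) > 0 for every x, so f'(x) = 0 ⇔ -2*x^2 - 6*x + 10 = 0.
  Factor: -2*x^2 - 6*x + 10 = -2*(x^2 + 3*x - 5); x^2 + 3*x - 5 = 0 has no rational roots; quadratic formula: x = (-3 ± √29)/2.
  ⇒ x = -sqrt(29)/2 - 3/2 ≈ -4.1926, -3/2 + sqrt(29)/2 ≈ 1.1926

f''(x) = 2*(2*x^2 + 4*x - 13)*exp(-2*x)
Second-derivative test at each critical point:
  f''(-4.1926) = 47191.0674 > 0 → local minimum
  f''(1.1926) = -0.9917 < 0 → local maximum

Critical points: x = -sqrt(29)/2 - 3/2 ≈ -4.1926 (local minimum); x = -3/2 + sqrt(29)/2 ≈ 1.1926 (local maximum)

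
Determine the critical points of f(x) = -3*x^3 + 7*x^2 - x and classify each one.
f'(x) = -9*x^2 + 14*x - 1

Solve f'(x) = 0:
  9*x^2 - 14*x + 1 = 0 has no rational roots; quadratic formula: x = (14 ± √160)/18.
  ⇒ x = 7/9 - 2*sqrt(10)/9 ≈ 0.0750, 2*sqrt(10)/9 + 7/9 ≈ 1.4805

f''(x) = 14 - 18*x
Second-derivative test at each critical point:
  f''(0.0750) = 12.6491 > 0 → local minimum
  f''(1.4805) = -12.6491 < 0 → local maximum

Critical points: x = 7/9 - 2*sqrt(10)/9 ≈ 0.0750 (local minimum); x = 2*sqrt(10)/9 + 7/9 ≈ 1.4805 (local maximum)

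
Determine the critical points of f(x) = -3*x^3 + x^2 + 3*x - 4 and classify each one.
f'(x) = -9*x^2 + 2*x + 3

Solve f'(x) = 0:
  9*x^2 - 2*x - 3 = 0 has no rational roots; quadratic formula: x = (2 ± √112)/18.
  ⇒ x = 1/9 - 2*sqrt(7)/9 ≈ -0.4768, 1/9 + 2*sqrt(7)/9 ≈ 0.6991

f''(x) = 2 - 18*x
Second-derivative test at each critical point:
  f''(-0.4768) = 10.5830 > 0 → local minimum
  f''(0.6991) = -10.5830 < 0 → local maximum

Critical points: x = 1/9 - 2*sqrt(7)/9 ≈ -0.4768 (local minimum); x = 1/9 + 2*sqrt(7)/9 ≈ 0.6991 (local maximum)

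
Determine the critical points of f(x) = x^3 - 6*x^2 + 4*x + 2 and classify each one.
f'(x) = 3*x^2 - 12*x + 4

Solve f'(x) = 0:
  3*x^2 - 12*x + 4 = 0 has no rational roots; quadratic formula: x = (12 ± √96)/6.
  ⇒ x = 2 - 2*sqrt(6)/3 ≈ 0.3670, 2*sqrt(6)/3 + 2 ≈ 3.6330

f''(x) = 6*x - 12
Second-derivative test at each critical point:
  f''(0.3670) = -9.7980 < 0 → local maximum
  f''(3.6330) = 9.7980 > 0 → local minimum

Critical points: x = 2 - 2*sqrt(6)/3 ≈ 0.3670 (local maximum); x = 2*sqrt(6)/3 + 2 ≈ 3.6330 (local minimum)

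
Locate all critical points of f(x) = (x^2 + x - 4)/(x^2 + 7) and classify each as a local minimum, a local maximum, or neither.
f'(x) = (-x^2 + 22*x + 7)/(x^4 + 14*x^2 + 49)

Solve f'(x) = 0:
  f'(x) = -(x^2 - 22*x - 7)/(x^2 + 7)^2; the denominator is positive wherever f is defined, so f'(x) = 0 ⇔ -x^2 + 22*x + 7 = 0.
  x^2 - 22*x - 7 = 0 has no rational roots; quadratic formula: x = (22 ± √512)/2.
  ⇒ x = 11 - 8*sqrt(2) ≈ -0.3137, 11 + 8*sqrt(2) ≈ 22.3137

f''(x) = 2*(x^3 - 33*x^2 - 21*x + 77)/(x^6 + 21*x^4 + 147*x^2 + 343)
Second-derivative test at each critical point:
  f''(-0.3137) = 0.4491 > 0 → local minimum
  f''(22.3137) = -8.876e-05 < 0 → local maximum

Critical points: x = 11 - 8*sqrt(2) ≈ -0.3137 (local minimum); x = 11 + 8*sqrt(2) ≈ 22.3137 (local maximum)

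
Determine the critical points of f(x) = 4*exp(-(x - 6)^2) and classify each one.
f'(x) = 8*(6 - x)*exp(-(x - 6)^2)

Solve f'(x) = 0:
  f'(x) = (48 - 8*x)·exp(-(x - 6)^2) and exp(-(x - 6)^2) > 0 for every x, so f'(x) = 0 ⇔ 48 - 8*x = 0.
  Factor: 48 - 8*x = -8*(x - 6) = 0.
  ⇒ x = 6

f''(x) = 8*(2*(x - 6)^2 - 1)*exp(-(x - 6)^2)
Second-derivative test at each critical point:
  f''(6) = -8 < 0 → local maximum

Critical points: x = 6 (local maximum)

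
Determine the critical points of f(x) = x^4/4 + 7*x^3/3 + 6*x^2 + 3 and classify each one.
f'(x) = x*(x^2 + 7*x + 12)

Solve f'(x) = 0:
  Factor: x^3 + 7*x^2 + 12*x = x*(x + 3)*(x + 4) = 0.
  ⇒ x = -4, -3, 0

f''(x) = 3*x^2 + 14*x + 12
Second-derivative test at each critical point:
  f''(-4) = 4 > 0 → local minimum
  f''(-3) = -3 < 0 → local maximum
  f''(0) = 12 > 0 → local minimum

Critical points: x = -4 (local minimum); x = -3 (local maximum); x = 0 (local minimum)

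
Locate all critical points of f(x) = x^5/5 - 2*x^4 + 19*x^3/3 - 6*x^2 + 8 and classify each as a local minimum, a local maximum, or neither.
f'(x) = x*(x^3 - 8*x^2 + 19*x - 12)

Solve f'(x) = 0:
  Factor: x^4 - 8*x^3 + 19*x^2 - 12*x = x*(x - 4)*(x - 3)*(x - 1) = 0.
  ⇒ x = 0, 1, 3, 4

f''(x) = 4*x^3 - 24*x^2 + 38*x - 12
Second-derivative test at each critical point:
  f''(0) = -12 < 0 → local maximum
  f''(1) = 6 > 0 → local minimum
  f''(3) = -6 < 0 → local maximum
  f''(4) = 12 > 0 → local minimum

Critical points: x = 0 (local maximum); x = 1 (local minimum); x = 3 (local maximum); x = 4 (local minimum)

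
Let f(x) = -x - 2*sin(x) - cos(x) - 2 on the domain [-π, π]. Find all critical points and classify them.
f'(x) = sin(x) - 2*cos(x) - 1

Solve f'(x) = 0 on [-π, π]:
  f'(x) = 0 ⇔ sin(x) - 2*cos(x) = 1. Write the left side as R·cos(x + φ) with R = √((-2)² + (-1)²) = sqrt(5), cos φ = -2*sqrt(5)/5, sin φ = -sqrt(5)/5; then cos(x + φ) = sqrt(5)/5. Solve for x and keep the solutions lying in [-π, π].
  ⇒ x = -pi + atan(3/4) ≈ -2.4981, pi/2 ≈ 1.5708

f''(x) = 2*sin(x) + cos(x)
Second-derivative test at each critical point:
  f''(-2.4981) = -2 < 0 → local maximum
  f''(1.5708) = 2 > 0 → local minimum

Critical points: x = -pi + atan(3/4) ≈ -2.4981 (local maximum); x = pi/2 ≈ 1.5708 (local minimum)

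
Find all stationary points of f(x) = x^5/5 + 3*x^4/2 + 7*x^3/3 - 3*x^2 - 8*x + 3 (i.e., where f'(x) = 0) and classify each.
f'(x) = x^4 + 6*x^3 + 7*x^2 - 6*x - 8

Solve f'(x) = 0:
  Factor: x^4 + 6*x^3 + 7*x^2 - 6*x - 8 = (x - 1)*(x + 1)*(x + 2)*(x + 4) = 0.
  ⇒ x = -4, -2, -1, 1

f''(x) = 4*x^3 + 18*x^2 + 14*x - 6
Second-derivative test at each critical point:
  f''(-4) = -30 < 0 → local maximum
  f''(-2) = 6 > 0 → local minimum
  f''(-1) = -6 < 0 → local maximum
  f''(1) = 30 > 0 → local minimum

Critical points: x = -4 (local maximum); x = -2 (local minimum); x = -1 (local maximum); x = 1 (local minimum)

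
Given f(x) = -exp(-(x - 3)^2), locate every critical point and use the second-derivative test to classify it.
f'(x) = 2*(x - 3)*exp(-(x - 3)^2)

Solve f'(x) = 0:
  f'(x) = (2*x - 6)·exp(-(x - 3)^2) and exp(-(x - 3)^2) > 0 for every x, so f'(x) = 0 ⇔ 2*x - 6 = 0.
  Factor: 2*x - 6 = 2*(x - 3) = 0.
  ⇒ x = 3

f''(x) = 2*(1 - 2*(x - 3)^2)*exp(-(x - 3)^2)
Second-derivative test at each critical point:
  f''(3) = 2 > 0 → local minimum

Critical points: x = 3 (local minimum)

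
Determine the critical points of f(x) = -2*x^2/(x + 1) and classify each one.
f'(x) = 2*x*(-x - 2)/(x + 1)^2

Solve f'(x) = 0:
  f'(x) = -2*x*(x + 2)/(x + 1)^2; the denominator is positive wherever f is defined, so f'(x) = 0 ⇔ -2*x^2 - 4*x = 0.
  Factor: -2*x^2 - 4*x = -2*x*(x + 2) = 0.
  ⇒ x = -2, 0

f''(x) = -4/(x^3 + 3*x^2 + 3*x + 1)
Second-derivative test at each critical point:
  f''(-2) = 4 > 0 → local minimum
  f''(0) = -4 < 0 → local maximum

Critical points: x = -2 (local minimum); x = 0 (local maximum)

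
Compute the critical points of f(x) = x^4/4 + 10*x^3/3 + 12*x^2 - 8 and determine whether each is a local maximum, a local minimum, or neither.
f'(x) = x*(x^2 + 10*x + 24)

Solve f'(x) = 0:
  Factor: x^3 + 10*x^2 + 24*x = x*(x + 4)*(x + 6) = 0.
  ⇒ x = -6, -4, 0

f''(x) = 3*x^2 + 20*x + 24
Second-derivative test at each critical point:
  f''(-6) = 12 > 0 → local minimum
  f''(-4) = -8 < 0 → local maximum
  f''(0) = 24 > 0 → local minimum

Critical points: x = -6 (local minimum); x = -4 (local maximum); x = 0 (local minimum)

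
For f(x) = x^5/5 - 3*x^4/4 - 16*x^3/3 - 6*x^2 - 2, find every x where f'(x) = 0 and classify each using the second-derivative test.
f'(x) = x*(x^3 - 3*x^2 - 16*x - 12)

Solve f'(x) = 0:
  Factor: x^4 - 3*x^3 - 16*x^2 - 12*x = x*(x - 6)*(x + 1)*(x + 2) = 0.
  ⇒ x = -2, -1, 0, 6

f''(x) = 4*x^3 - 9*x^2 - 32*x - 12
Second-derivative test at each critical point:
  f''(-2) = -16 < 0 → local maximum
  f''(-1) = 7 > 0 → local minimum
  f''(0) = -12 < 0 → local maximum
  f''(6) = 336 > 0 → local minimum

Critical points: x = -2 (local maximum); x = -1 (local minimum); x = 0 (local maximum); x = 6 (local minimum)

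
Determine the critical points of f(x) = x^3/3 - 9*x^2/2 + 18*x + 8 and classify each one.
f'(x) = x^2 - 9*x + 18

Solve f'(x) = 0:
  Factor: x^2 - 9*x + 18 = (x - 6)*(x - 3) = 0.
  ⇒ x = 3, 6

f''(x) = 2*x - 9
Second-derivative test at each critical point:
  f''(3) = -3 < 0 → local maximum
  f''(6) = 3 > 0 → local minimum

Critical points: x = 3 (local maximum); x = 6 (local minimum)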